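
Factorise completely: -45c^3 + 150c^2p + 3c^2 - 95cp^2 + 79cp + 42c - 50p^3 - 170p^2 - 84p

-(15c + 5p + 14)(3c - 5p - 3)(c - 2p)

Group: c(-45c^2 + 60cp + 3c + 25p^2 + 85p + 42) - 2p(-45c^2 + 60cp + 3c + 25p^2 + 85p + 42); both groups contain (-45c^2 + 60cp + 3c + 25p^2 + 85p + 42), so (c - 2p) is a factor with cofactor -45c^2 + 60cp + 3c + 25p^2 + 85p + 42.
The cofactor groups again: -45c^2 + 60cp + 3c + 25p^2 + 85p + 42 = -3c(15c + 5p + 14) + (5p + 3)(15c + 5p + 14); both groups contain (15c + 5p + 14), giving -(3c - 5p - 3)(15c + 5p + 14).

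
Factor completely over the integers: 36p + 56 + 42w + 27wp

(3w + 4)(9p + 14)

Group as (27wp + 42w) + (36p + 56) = 3w(9p + 14) + 4(9p + 14).
Both groups share the factor (9p + 14).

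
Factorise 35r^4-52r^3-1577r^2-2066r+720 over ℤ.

(5r+9)(7r-2)(r+5)(r-8)

Among the possible rational roots, r = -5 is a root, so (r+5) divides it; the quotient is 35r^3-227r^2-442r+144.
Then r = 2/7 is a root, giving the factor (7r-2) and quotient 5r^2-31r-72.
The remaining quadratic factors as (r-8)(5r+9).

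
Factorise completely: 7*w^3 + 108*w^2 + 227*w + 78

(7*w + 3)*(w + 13)*(w + 2)

Trying the rational-root candidates, w = -13 is a root, so (w + 13) is a factor; dividing leaves 7*w^2 + 17*w + 6.
The remaining quadratic factors as (7*w + 3)(w + 2).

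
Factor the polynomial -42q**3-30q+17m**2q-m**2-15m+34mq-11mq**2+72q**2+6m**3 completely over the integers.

Group: m(6m**2+5mq-m-21q**2+36q-15) + 2q(6m**2+5mq-m-21q**2+36q-15); both groups contain (6m**2+5mq-m-21q**2+36q-15), so (m+2q) is a factor with cofactor 6m**2+5mq-m-21q**2+36q-15.
The cofactor groups again: 6m**2+5mq-m-21q**2+36q-15 = 3m(2m-3q+3) + (7q-5)(2m-3q+3); both groups contain (2m-3q+3), giving (3m+7q-5)(2m-3q+3).

(2m-3q+3)(3m+7q-5)(m+2q)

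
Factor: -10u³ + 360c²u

10u(6c + u)(6c - u)

Pull out the common factor 10u; 36c² - u² is a difference of squares.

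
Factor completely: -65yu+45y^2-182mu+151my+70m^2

(14m+5y)(5m+9y-13u)

Group: 5m(14m+5y) + (9y-13u)(14m+5y); both groups contain (14m+5y).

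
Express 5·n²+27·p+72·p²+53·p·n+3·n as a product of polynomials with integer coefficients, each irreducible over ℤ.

(8·p+5·n+3)·(9·p+n)

Group: 8·p·(9·p+n) + (5·n+3)·(9·p+n); both groups contain (9·p+n).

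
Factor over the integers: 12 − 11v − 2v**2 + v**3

(v + 3)(v − 1)(v − 4)

By the rational root theorem, v = 4 is a root, so (v − 4) divides it; the quotient is v**2 + 2v − 3.
The remaining quadratic factors as (v − 1)(v + 3).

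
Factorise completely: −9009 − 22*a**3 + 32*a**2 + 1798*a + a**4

(a + 9)*(a − 11)*(a − 13)*(a − 7)

By the rational root theorem, a = 13 is a root, giving the factor (a − 13) and quotient a**3 − 9*a**2 − 85*a + 693.
Next, a = −9 is a root, giving the factor (a + 9) and quotient a**2 − 18*a + 77.
The remaining quadratic factors as (a − 7)(a − 11).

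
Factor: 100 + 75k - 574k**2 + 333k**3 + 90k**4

(3k + 1)(5k - 4)(6k - 5)(k + 5)

Trying the rational-root candidates, k = -5 is a root, so (k + 5) is a factor; dividing leaves 90k**3 - 117k**2 + 11k + 20.
Then k = -1/3 is a root, giving the factor (3k + 1) and quotient 30k**2 - 49k + 20.
The remaining quadratic factors as (5k - 4)(6k - 5).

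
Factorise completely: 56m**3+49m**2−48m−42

(8m+7)(7m**2−6)

Group as (56m**3−48m) + (49m**2−42) = 8m(7m**2−6) + 7(7m**2−6).
Both groups share the factor (7m**2−6).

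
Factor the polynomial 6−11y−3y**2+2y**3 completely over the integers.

By the rational root theorem, y = 1/2 is a root, giving the factor (2y−1) and quotient y**2−y−6.
The remaining quadratic factors as (y−3)(y+2).

(2y−1)(y+2)(y−3)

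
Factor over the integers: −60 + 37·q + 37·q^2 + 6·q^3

(6·q − 5)·(q + 3)·(q + 4)

Among the possible rational roots, q = −3 is a root, giving the factor (q + 3) and quotient 6·q^2 + 19·q − 20.
The remaining quadratic factors as (q + 4)(6·q − 5).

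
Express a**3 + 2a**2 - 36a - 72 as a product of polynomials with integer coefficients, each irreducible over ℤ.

Testing divisors of the constant over divisors of the leading coefficient, a = -2 is a root, so (a + 2) is a factor; dividing leaves a**2 - 36.
The remaining quadratic factors as (a - 6)(a + 6).

(a + 2)(a + 6)(a - 6)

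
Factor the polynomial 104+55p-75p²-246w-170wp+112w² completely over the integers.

(8w-15p-13)(14w+5p-8)

Group: 14w(8w-15p-13) + (5p-8)(8w-15p-13); both groups contain (8w-15p-13).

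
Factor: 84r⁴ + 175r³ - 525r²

Pull out the common factor 7r², then factor the remaining trinomial.

7r²(3r - 5)(4r + 15)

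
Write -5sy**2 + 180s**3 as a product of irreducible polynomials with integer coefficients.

5s(6s + y)(6s - y)

Every term has a factor of 5s. Then 36s**2 - y**2 = (6s)² − (y)².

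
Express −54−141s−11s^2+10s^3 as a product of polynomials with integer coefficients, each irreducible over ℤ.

(2s−9)(5s+2)(s+3)

Among the possible rational roots, s = −3 is a root, so (s+3) divides it; the quotient is 10s^2−41s−18.
The remaining quadratic factors as (5s+2)(2s−9).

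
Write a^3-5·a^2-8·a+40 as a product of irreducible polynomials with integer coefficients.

(a-5)·(a^2-8)

Group as (a^3-8·a) + (-5·a^2+40) = a·(a^2-8) - 5·(a^2-8).
Both groups share the factor (a^2-8).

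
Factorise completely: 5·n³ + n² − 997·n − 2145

By the rational root theorem, n = −11/5 is a root, so (5·n + 11) divides it; the quotient is n² − 2·n − 195.
The remaining quadratic factors as (n − 15)(n + 13).

(5·n + 11)·(n + 13)·(n − 15)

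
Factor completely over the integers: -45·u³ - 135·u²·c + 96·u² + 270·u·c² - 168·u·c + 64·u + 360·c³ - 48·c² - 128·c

-(u - 2·c)·(3·u + 12·c - 8)·(15·u + 15·c + 8)

Group: u·(-45·u² - 225·u·c + 96·u - 180·c² + 24·c + 64) - 2·c·(-45·u² - 225·u·c + 96·u - 180·c² + 24·c + 64); both groups contain (-45·u² - 225·u·c + 96·u - 180·c² + 24·c + 64), so (u - 2·c) is a factor with cofactor -45·u² - 225·u·c + 96·u - 180·c² + 24·c + 64.
The cofactor groups again: -45·u² - 225·u·c + 96·u - 180·c² + 24·c + 64 = -3·u·(15·u + 15·c + 8) + (-12·c + 8)·(15·u + 15·c + 8); both groups contain (15·u + 15·c + 8), giving -(3·u + 12·c - 8)·(15·u + 15·c + 8).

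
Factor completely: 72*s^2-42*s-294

Pull out the common factor 6, then factor the remaining trinomial.

6*(3*s-7)*(4*s+7)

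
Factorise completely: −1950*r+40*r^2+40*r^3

Pull out the common factor 10*r, then factor the remaining trinomial.

10*r*(2*r+15)*(2*r−13)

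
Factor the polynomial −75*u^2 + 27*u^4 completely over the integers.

3*u^2*(3*u + 5)*(3*u − 5)

Factor out 3*u^2, leaving 9*u^2 − 25, which is a difference of two squares.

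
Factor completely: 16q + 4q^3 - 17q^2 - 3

Testing divisors of the constant over divisors of the leading coefficient, q = 3 is a root, giving the factor (q - 3) and quotient 4q^2 - 5q + 1.
The remaining quadratic factors as (q - 1)(4q - 1).

(4q - 1)(q - 1)(q - 3)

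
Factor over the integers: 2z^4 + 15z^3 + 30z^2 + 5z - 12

By the rational root theorem, z = -3 is a root, so (z + 3) is a factor; dividing leaves 2z^3 + 9z^2 + 3z - 4.
Next, z = 1/2 is a root, so (2z - 1) is a factor; dividing leaves z^2 + 5z + 4.
The remaining quadratic factors as (z + 4)(z + 1).

(2z - 1)(z + 1)(z + 3)(z + 4)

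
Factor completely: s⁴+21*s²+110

(s²+10)*(s²+11)

Substitute u = s² to get a quadratic in u, then factor.
s²+11 is irreducible over ℤ (always positive, so no real roots).
s²+10 is irreducible over ℤ (always positive, so no real roots).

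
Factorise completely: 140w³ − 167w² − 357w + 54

By the rational root theorem, w = 1/7 is a root, so (7w − 1) divides it; the quotient is 20w² − 21w − 54.
The remaining quadratic factors as (4w − 9)(5w + 6).

(4w − 9)(5w + 6)(7w − 1)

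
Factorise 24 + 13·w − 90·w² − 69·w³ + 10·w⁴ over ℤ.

Trying the rational-root candidates, w = −1 is a root, so (w + 1) divides it; the quotient is 10·w³ − 79·w² − 11·w + 24.
Next, w = 1/2 is a root, so (2·w − 1) is a factor; dividing leaves 5·w² − 37·w − 24.
The remaining quadratic factors as (5·w + 3)(w − 8).

(2·w − 1)·(5·w + 3)·(w + 1)·(w − 8)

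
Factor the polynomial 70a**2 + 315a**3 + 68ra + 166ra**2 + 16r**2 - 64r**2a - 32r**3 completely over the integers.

Group: 4r(-8r**2 - 2ra + 4r + 45a**2 + 10a) + 7a(-8r**2 - 2ra + 4r + 45a**2 + 10a); both groups contain (-8r**2 - 2ra + 4r + 45a**2 + 10a), so (4r + 7a) is a factor with cofactor -8r**2 - 2ra + 4r + 45a**2 + 10a.
The cofactor groups again: -8r**2 - 2ra + 4r + 45a**2 + 10a = -4r(2r + 5a) + (9a + 2)(2r + 5a); both groups contain (2r + 5a), giving -(4r - 9a - 2)(2r + 5a).

-(4r - 9a - 2)(2r + 5a)(4r + 7a)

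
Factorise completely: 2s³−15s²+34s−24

(2s−3)(s−2)(s−4)

Testing divisors of the constant over divisors of the leading coefficient, s = 4 is a root, so (s−4) is a factor; dividing leaves 2s²−7s+6.
The remaining quadratic factors as (2s−3)(s−2).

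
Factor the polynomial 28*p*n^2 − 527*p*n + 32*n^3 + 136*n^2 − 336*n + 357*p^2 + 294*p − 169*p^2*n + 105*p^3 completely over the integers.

Group: 5*p*(21*p^2 − 17*p*n + 42*p − 8*n^2 − 48*n) + (−4*n + 7)*(21*p^2 − 17*p*n + 42*p − 8*n^2 − 48*n); both groups contain (21*p^2 − 17*p*n + 42*p − 8*n^2 − 48*n), so (5*p − 4*n + 7) is a factor with cofactor 21*p^2 − 17*p*n + 42*p − 8*n^2 − 48*n.
The cofactor groups again: 21*p^2 − 17*p*n + 42*p − 8*n^2 − 48*n = 3*p*(7*p − 8*n) + (n + 6)*(7*p − 8*n); both groups contain (7*p − 8*n), giving (3*p + n + 6)*(7*p − 8*n).

(5*p − 4*n + 7)*(7*p − 8*n)*(3*p + n + 6)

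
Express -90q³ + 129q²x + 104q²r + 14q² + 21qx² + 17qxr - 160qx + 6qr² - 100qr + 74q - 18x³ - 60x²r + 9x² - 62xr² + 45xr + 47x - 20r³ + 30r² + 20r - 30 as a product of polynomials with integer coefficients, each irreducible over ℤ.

Group: 2q(-45q² - 3qx + 7qr + 52q + 6x² + 16xr + x + 10r² - 5r - 15) + (-3x - 2r + 2)(-45q² - 3qx + 7qr + 52q + 6x² + 16xr + x + 10r² - 5r - 15); both groups contain (-45q² - 3qx + 7qr + 52q + 6x² + 16xr + x + 10r² - 5r - 15), so (2q - 3x - 2r + 2) is a factor with cofactor -45q² - 3qx + 7qr + 52q + 6x² + 16xr + x + 10r² - 5r - 15.
The cofactor groups again: -45q² - 3qx + 7qr + 52q + 6x² + 16xr + x + 10r² - 5r - 15 = -9q(5q + 2x + 2r - 3) + (3x + 5r + 5)(5q + 2x + 2r - 3); both groups contain (5q + 2x + 2r - 3), giving -(9q - 3x - 5r - 5)(5q + 2x + 2r - 3).

-(2q - 3x - 2r + 2)(5q + 2x + 2r - 3)(9q - 3x - 5r - 5)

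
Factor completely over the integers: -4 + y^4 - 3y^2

(y + 2)(y - 2)(y^2 + 1)

Substitute u = y^2 to get a quadratic in u, then factor.
y^2 - 4 is a difference of squares.
y^2 + 1 is irreducible over ℤ (sum of squares).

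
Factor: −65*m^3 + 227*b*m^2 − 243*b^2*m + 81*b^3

Group: 9*b*(9*b^2 − 22*b*m + 13*m^2) − 5*m*(9*b^2 − 22*b*m + 13*m^2); both groups contain (9*b^2 − 22*b*m + 13*m^2), so (9*b − 5*m) is a factor with cofactor 9*b^2 − 22*b*m + 13*m^2.
The cofactor groups again: 9*b^2 − 22*b*m + 13*m^2 = b*(9*b − 13*m) − m*(9*b − 13*m); both groups contain (9*b − 13*m), giving (b − m)*(9*b − 13*m).

(9*b − 13*m)*(9*b − 5*m)*(b − m)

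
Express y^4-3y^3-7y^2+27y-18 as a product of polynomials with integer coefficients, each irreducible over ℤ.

(y+3)(y-1)(y-2)(y-3)

By the rational root theorem, y = 3 is a root, giving the factor (y-3) and quotient y^3-7y+6.
Then y = 2 is a root, so (y-2) divides it; the quotient is y^2+2y-3.
The remaining quadratic factors as (y+3)(y-1).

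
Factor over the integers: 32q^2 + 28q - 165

(4q + 11)(8q - 15)

Need a pair with product 32·(-165) = -5280 and sum 28: that's -60 and 88.
Split the middle term: 32q^2 - 60q + 88q - 165 = 4q(8q - 15) + 11(8q - 15).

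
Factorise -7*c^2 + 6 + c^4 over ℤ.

(c + 1)*(c - 1)*(c^2 - 6)

Substitute u = c^2 to get a quadratic in u, then factor.
c^2 - 6 is irreducible over ℤ (6 is not a perfect square).
c^2 - 1 is a difference of squares.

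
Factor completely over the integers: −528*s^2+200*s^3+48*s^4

Pull out the common factor 8*s^2, then factor the remaining trinomial.

8*s^2*(6*s−11)*(s+6)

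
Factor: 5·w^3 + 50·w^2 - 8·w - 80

Group as (5·w^3 - 8·w) + (50·w^2 - 80) = w·(5·w^2 - 8) + 10·(5·w^2 - 8).
Both groups share the factor (5·w^2 - 8).

(w + 10)·(5·w^2 - 8)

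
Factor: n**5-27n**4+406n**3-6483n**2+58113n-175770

By the rational root theorem, n = 9 is a root, so (n-9) is a factor; dividing leaves n**4-18n**3+244n**2-4287n+19530.
Continuing, n = 6 is a root, so (n-6) is a factor; dividing leaves n**3-12n**2+172n-3255.
Continuing, n = 15 is a root, so (n-15) is a factor; dividing leaves n**2+3n+217.
The quadratic n**2+3n+217 has discriminant -859 < 0 and is irreducible over ℤ.

(n-15)(n-6)(n-9)(n**2+3n+217)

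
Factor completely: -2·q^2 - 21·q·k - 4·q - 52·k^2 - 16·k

-(2·q + 13·k + 4)·(q + 4·k)

Group: -q·(2·q + 13·k + 4) - 4·k·(2·q + 13·k + 4); both groups contain (2·q + 13·k + 4).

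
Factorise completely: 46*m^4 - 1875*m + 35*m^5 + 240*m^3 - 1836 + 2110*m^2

(5*m + 3)*(7*m - 9)*(m + 4)*(m^2 - 2*m + 17)

Testing divisors of the constant over divisors of the leading coefficient, m = 9/7 is a root, giving the factor (7*m - 9) and quotient 5*m^4 + 13*m^3 + 51*m^2 + 367*m + 204.
Continuing, m = -3/5 is a root, so (5*m + 3) is a factor; dividing leaves m^3 + 2*m^2 + 9*m + 68.
Continuing, m = -4 is a root, giving the factor (m + 4) and quotient m^2 - 2*m + 17.
The quadratic m^2 - 2*m + 17 has discriminant -64 < 0 and is irreducible over ℤ.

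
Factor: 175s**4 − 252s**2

Factor out 7s**2, leaving 25s**2 − 36, which is a difference of two squares.

7s**2(5s + 6)(5s − 6)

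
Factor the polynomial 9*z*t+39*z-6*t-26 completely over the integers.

Group as (9*z*t+39*z) + (-6*t-26) = 3*z*(3*t+13) - 2*(3*t+13).
Both groups share the factor (3*t+13).

(3*t+13)*(3*z-2)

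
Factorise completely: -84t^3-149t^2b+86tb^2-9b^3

Group: 4t(-21t^2+10tb-b^2) + 9b(-21t^2+10tb-b^2); both groups contain (-21t^2+10tb-b^2), so (4t+9b) is a factor with cofactor -21t^2+10tb-b^2.
The cofactor groups again: -21t^2+10tb-b^2 = -7t(3t-b) + b(3t-b); both groups contain (3t-b), giving -(7t-b)(3t-b).

-(3t-b)(7t-b)(4t+9b)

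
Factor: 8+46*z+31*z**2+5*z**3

By the rational root theorem, z = −4 is a root, giving the factor (z+4) and quotient 5*z**2+11*z+2.
The remaining quadratic factors as (z+2)(5*z+1).

(5*z+1)*(z+2)*(z+4)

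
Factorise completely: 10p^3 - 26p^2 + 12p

Pull out the common factor 2p, then factor the remaining trinomial.

2p(5p - 3)(p - 2)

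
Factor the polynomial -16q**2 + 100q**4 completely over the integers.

4q**2(5q + 2)(5q - 2)

Every term has a factor of 4q**2. Then 25q**2 - 4 = (5q)² − (2)².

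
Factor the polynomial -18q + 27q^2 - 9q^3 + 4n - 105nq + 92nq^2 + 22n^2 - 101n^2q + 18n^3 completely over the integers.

Group: 2n(9n^2 - 10nq + 11n + q^2 - 3q + 2) - 9q(9n^2 - 10nq + 11n + q^2 - 3q + 2); both groups contain (9n^2 - 10nq + 11n + q^2 - 3q + 2), so (2n - 9q) is a factor with cofactor 9n^2 - 10nq + 11n + q^2 - 3q + 2.
The cofactor groups again: 9n^2 - 10nq + 11n + q^2 - 3q + 2 = n(9n - q + 2) + (-q + 1)(9n - q + 2); both groups contain (9n - q + 2), giving (n - q + 1)(9n - q + 2).

(2n - 9q)(9n - q + 2)(n - q + 1)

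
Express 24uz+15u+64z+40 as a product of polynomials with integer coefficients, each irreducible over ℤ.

Group as (24uz+15u) + (64z+40) = 3u(8z+5) + 8(8z+5).
Both groups share the factor (8z+5).

(3u+8)(8z+5)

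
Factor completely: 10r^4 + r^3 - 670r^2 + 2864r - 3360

Trying the rational-root candidates, r = 4 is a root, so (r - 4) is a factor; dividing leaves 10r^3 + 41r^2 - 506r + 840.
Next, r = 12/5 is a root, giving the factor (5r - 12) and quotient 2r^2 + 13r - 70.
The remaining quadratic factors as (r + 10)(2r - 7).

(2r - 7)(5r - 12)(r + 10)(r - 4)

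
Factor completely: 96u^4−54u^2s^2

Factor out 6u^2, leaving 16u^2−9s^2, which is a difference of two squares.

6u^2(4u−3s)(4u+3s)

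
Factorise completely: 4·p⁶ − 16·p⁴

Every term has a factor of 4·p⁴; factoring it out leaves p² − 4.
Recognize a difference of squares with the parts p and 2.

4·p⁴·(p + 2)·(p − 2)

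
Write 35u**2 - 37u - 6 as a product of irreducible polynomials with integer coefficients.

Need a pair with product 35·(-6) = -210 and sum -37: that's 5 and -42.
Split the middle term: 35u**2 + 5u - 42u - 6 = 5u(7u + 1) - 6(7u + 1).

(5u - 6)(7u + 1)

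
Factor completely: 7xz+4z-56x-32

Group as (7xz-56x) + (4z-32) = 7x(z-8) + 4(z-8).
Both groups share the factor (z-8).

(7x+4)(z-8)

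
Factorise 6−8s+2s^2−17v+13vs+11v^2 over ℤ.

(11v+2s−6)(v+s−1)

Group: 11v(v+s−1) + (2s−6)(v+s−1); both groups contain (v+s−1).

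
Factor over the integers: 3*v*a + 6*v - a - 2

(3*v - 1)*(a + 2)

Group as (3*v*a + 6*v) + (-a - 2) = 3*v*(a + 2) - (a + 2).
Both groups share the factor (a + 2).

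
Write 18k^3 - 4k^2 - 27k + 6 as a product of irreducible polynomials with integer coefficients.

Group as (18k^3 - 27k) + (-4k^2 + 6) = 9k(2k^2 - 3) - 2(2k^2 - 3).
Both groups share the factor (2k^2 - 3).

(9k - 2)(2k^2 - 3)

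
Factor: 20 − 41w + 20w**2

Need a pair with product 20·20 = 400 and sum −41: that's −16 and −25.
Split the middle term: 20w**2 − 16w − 25w + 20 = 4w(5w − 4) − 5(5w − 4).

(4w − 5)(5w − 4)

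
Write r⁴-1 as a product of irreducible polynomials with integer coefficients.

Substitute u = r² to get a quadratic in u, then factor.
r²+1 is irreducible over ℤ (sum of squares).
r²-1 is a difference of squares.

(r+1)(r-1)(r²+1)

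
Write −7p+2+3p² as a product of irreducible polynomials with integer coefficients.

(3p−1)(p−2)

Need a pair with product 3·2 = 6 and sum −7: that's −1 and −6.
Split the middle term: 3p²−p − 6p+2 = p(3p−1) − 2(3p−1).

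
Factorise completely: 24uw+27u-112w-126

(3u-14)(8w+9)

Group as (24uw+27u) + (-112w-126) = 3u(8w+9) - 14(8w+9).
Both groups share the factor (8w+9).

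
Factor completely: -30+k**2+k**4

(k**2+6)*(k**2-5)

Substitute u = k**2 to get a quadratic in u, then factor.
k**2+6 is irreducible over ℤ (always positive, so no real roots).
k**2-5 is irreducible over ℤ (5 is not a perfect square).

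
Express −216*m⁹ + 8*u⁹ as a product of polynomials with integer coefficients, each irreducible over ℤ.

Factor out 8 first: what remains is −27*m⁹ + u⁹.
Recognize a difference of cubes with the parts u³ and 3*m³.

−8*(3*m³ − u³)*(9*m⁶ + 3*m³*u³ + u⁶)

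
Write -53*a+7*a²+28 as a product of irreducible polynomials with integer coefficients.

(7*a-4)*(a-7)

Need a pair with product 7·28 = 196 and sum -53: that's -49 and -4.
Split the middle term: 7*a²-49*a - 4*a+28 = 7*a*(a-7) - 4*(a-7).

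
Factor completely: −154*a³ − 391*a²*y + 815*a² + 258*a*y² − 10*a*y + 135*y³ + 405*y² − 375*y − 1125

Group: 14*a*(−11*a² − 24*a*y + 70*a + 27*y² − 75) + (5*y + 15)*(−11*a² − 24*a*y + 70*a + 27*y² − 75); both groups contain (−11*a² − 24*a*y + 70*a + 27*y² − 75), so (14*a + 5*y + 15) is a factor with cofactor −11*a² − 24*a*y + 70*a + 27*y² − 75.
The cofactor groups again: −11*a² − 24*a*y + 70*a + 27*y² − 75 = −11*a*(a + 3*y − 5) + (9*y + 15)*(a + 3*y − 5); both groups contain (a + 3*y − 5), giving −(11*a − 9*y − 15)*(a + 3*y − 5).

−(11*a − 9*y − 15)*(14*a + 5*y + 15)*(a + 3*y − 5)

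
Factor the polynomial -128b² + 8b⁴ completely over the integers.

Pull out the common factor 8b²; b² - 16 is a difference of squares.

8b²(b + 4)(b - 4)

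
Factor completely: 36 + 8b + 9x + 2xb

(2b + 9)(x + 4)

Group as (2xb + 9x) + (8b + 36) = x(2b + 9) + 4(2b + 9).
Both groups share the factor (2b + 9).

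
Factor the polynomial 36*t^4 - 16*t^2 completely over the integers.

4*t^2*(3*t + 2)*(3*t - 2)

Pull out the common factor 4*t^2, leaving 9*t^2 - 4.
Recognize a difference of squares with the parts 3*t and 2.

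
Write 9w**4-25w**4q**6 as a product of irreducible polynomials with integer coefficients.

Factor out w**4 first: what remains is -25q**6+9.
Recognize a difference of squares with the parts 3 and 5q**3.

-w**4(5q**3+3)(5q**3-3)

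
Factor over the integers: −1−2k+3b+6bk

(2k+1)(3b−1)

Group as (6bk+3b) + (−2k−1) = 3b(2k+1) − (2k+1).
Both groups share the factor (2k+1).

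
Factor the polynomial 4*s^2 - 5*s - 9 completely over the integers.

(4*s - 9)*(s + 1)

Need a pair with product 4·(-9) = -36 and sum -5: that's 4 and -9.
Split the middle term: 4*s^2 + 4*s - 9*s - 9 = 4*s*(s + 1) - 9*(s + 1).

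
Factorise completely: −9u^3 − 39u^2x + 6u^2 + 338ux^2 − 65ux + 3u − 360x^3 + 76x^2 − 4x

−(3u − 10x + 1)(3u − 4x)(u + 9x − 1)

Group: u(−9u^2 + 42ux − 3u − 40x^2 + 4x) + (9x − 1)(−9u^2 + 42ux − 3u − 40x^2 + 4x); both groups contain (−9u^2 + 42ux − 3u − 40x^2 + 4x), so (u + 9x − 1) is a factor with cofactor −9u^2 + 42ux − 3u − 40x^2 + 4x.
The cofactor groups again: −9u^2 + 42ux − 3u − 40x^2 + 4x = −3u(3u − 10x + 1) + 4x(3u − 10x + 1); both groups contain (3u − 10x + 1), giving −(3u − 4x)(3u − 10x + 1).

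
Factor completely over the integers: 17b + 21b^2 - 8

(3b - 1)(7b + 8)

Need a pair with product 21·(-8) = -168 and sum 17: that's -7 and 24.
Split the middle term: 21b^2 - 7b + 24b - 8 = 7b(3b - 1) + 8(3b - 1).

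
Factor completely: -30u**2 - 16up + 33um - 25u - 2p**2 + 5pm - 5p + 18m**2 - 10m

Group: -6u(5u + p + 2m) + (-2p + 9m - 5)(5u + p + 2m); both groups contain (5u + p + 2m).

-(6u + 2p - 9m + 5)(5u + p + 2m)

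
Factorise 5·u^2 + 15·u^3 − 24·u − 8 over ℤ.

Group as (15·u^3 − 24·u) + (5·u^2 − 8) = 3·u·(5·u^2 − 8) + (5·u^2 − 8).
Both groups share the factor (5·u^2 − 8).

(3·u + 1)·(5·u^2 − 8)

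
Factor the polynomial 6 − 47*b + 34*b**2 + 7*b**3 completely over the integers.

Among the possible rational roots, b = 1/7 is a root, giving the factor (7*b − 1) and quotient b**2 + 5*b − 6.
The remaining quadratic factors as (b + 6)(b − 1).

(7*b − 1)*(b + 6)*(b − 1)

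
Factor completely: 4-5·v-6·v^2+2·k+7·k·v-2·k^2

-(2·k-3·v-4)·(k-2·v+1)

Group: -2·k·(k-2·v+1) + (3·v+4)·(k-2·v+1); both groups contain (k-2·v+1).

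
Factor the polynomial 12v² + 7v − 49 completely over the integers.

(3v + 7)(4v − 7)

Need a pair with product 12·(−49) = −588 and sum 7: that's 28 and −21.
Split the middle term: 12v² + 28v − 21v − 49 = 4v(3v + 7) − 7(3v + 7).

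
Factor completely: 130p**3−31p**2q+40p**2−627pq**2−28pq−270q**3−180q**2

(13p+6q+4)(2p−5q)(5p+9q)

Group: 13p(10p**2−7pq−45q**2) + (6q+4)(10p**2−7pq−45q**2); both groups contain (10p**2−7pq−45q**2), so (13p+6q+4) is a factor with cofactor 10p**2−7pq−45q**2.
The cofactor groups again: 10p**2−7pq−45q**2 = 2p(5p+9q) − 5q(5p+9q); both groups contain (5p+9q), giving (2p−5q)(5p+9q).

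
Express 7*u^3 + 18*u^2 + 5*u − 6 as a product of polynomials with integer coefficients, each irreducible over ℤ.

Trying the rational-root candidates, u = −2 is a root, so (u + 2) is a factor; dividing leaves 7*u^2 + 4*u − 3.
The remaining quadratic factors as (7*u − 3)(u + 1).

(7*u − 3)*(u + 1)*(u + 2)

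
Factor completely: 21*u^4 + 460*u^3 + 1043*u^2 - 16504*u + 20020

(3*u - 11)*(7*u - 10)*(u + 13)*(u + 14)

Trying the rational-root candidates, u = -13 is a root, giving the factor (u + 13) and quotient 21*u^3 + 187*u^2 - 1388*u + 1540.
Continuing, u = -14 is a root, giving the factor (u + 14) and quotient 21*u^2 - 107*u + 110.
The remaining quadratic factors as (7*u - 10)(3*u - 11).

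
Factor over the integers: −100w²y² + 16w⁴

Every term has a factor of 4w². Then 4w² − 25y² = (2w)² − (5y)².

4w²(2w + 5y)(2w − 5y)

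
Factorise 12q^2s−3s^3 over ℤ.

Pull out the common factor 3s; 4q^2−s^2 is a difference of squares.

3s(2q+s)(2q−s)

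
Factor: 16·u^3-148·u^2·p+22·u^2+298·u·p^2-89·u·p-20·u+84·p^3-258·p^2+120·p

Group: u·(16·u^2-52·u·p+22·u-14·p^2+43·p-20) - 6·p·(16·u^2-52·u·p+22·u-14·p^2+43·p-20); both groups contain (16·u^2-52·u·p+22·u-14·p^2+43·p-20), so (u-6·p) is a factor with cofactor 16·u^2-52·u·p+22·u-14·p^2+43·p-20.
The cofactor groups again: 16·u^2-52·u·p+22·u-14·p^2+43·p-20 = 8·u·(2·u-7·p+4) + (2·p-5)·(2·u-7·p+4); both groups contain (2·u-7·p+4), giving (8·u+2·p-5)·(2·u-7·p+4).

(u-6·p)·(2·u-7·p+4)·(8·u+2·p-5)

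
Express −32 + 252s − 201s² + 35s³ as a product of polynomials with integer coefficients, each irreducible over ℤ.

Among the possible rational roots, s = 8/5 is a root, giving the factor (5s − 8) and quotient 7s² − 29s + 4.
The remaining quadratic factors as (7s − 1)(s − 4).

(5s − 8)(7s − 1)(s − 4)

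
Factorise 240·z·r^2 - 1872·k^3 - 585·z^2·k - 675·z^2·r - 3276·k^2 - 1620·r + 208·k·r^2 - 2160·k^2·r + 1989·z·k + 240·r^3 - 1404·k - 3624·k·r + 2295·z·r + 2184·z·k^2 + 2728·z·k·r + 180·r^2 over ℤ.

Group: 9·z·(-65·z·k - 75·z·r + 156·k^2 + 232·k·r + 156·k + 60·r^2 + 180·r) + (-12·k + 4·r - 9)·(-65·z·k - 75·z·r + 156·k^2 + 232·k·r + 156·k + 60·r^2 + 180·r); both groups contain (-65·z·k - 75·z·r + 156·k^2 + 232·k·r + 156·k + 60·r^2 + 180·r), so (9·z - 12·k + 4·r - 9) is a factor with cofactor -65·z·k - 75·z·r + 156·k^2 + 232·k·r + 156·k + 60·r^2 + 180·r.
The cofactor groups again: -65·z·k - 75·z·r + 156·k^2 + 232·k·r + 156·k + 60·r^2 + 180·r = -5·z·(13·k + 15·r) + (12·k + 4·r + 12)·(13·k + 15·r); both groups contain (13·k + 15·r), giving -(5·z - 12·k - 4·r - 12)·(13·k + 15·r).

-(9·z - 12·k + 4·r - 9)·(5·z - 12·k - 4·r - 12)·(13·k + 15·r)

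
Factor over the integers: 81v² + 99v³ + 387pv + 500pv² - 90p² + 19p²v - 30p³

-(2p - 9v)(3p + 11v + 9)(5p + v)

Group: 5p(-6p² + 5pv - 18p + 99v² + 81v) + v(-6p² + 5pv - 18p + 99v² + 81v); both groups contain (-6p² + 5pv - 18p + 99v² + 81v), so (5p + v) is a factor with cofactor -6p² + 5pv - 18p + 99v² + 81v.
The cofactor groups again: -6p² + 5pv - 18p + 99v² + 81v = -3p(2p - 9v) + (-11v - 9)(2p - 9v); both groups contain (2p - 9v), giving -(3p + 11v + 9)(2p - 9v).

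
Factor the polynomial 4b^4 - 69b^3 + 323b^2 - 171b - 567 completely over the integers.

(4b - 9)(b + 1)(b - 7)(b - 9)

Testing divisors of the constant over divisors of the leading coefficient, b = 9 is a root, so (b - 9) is a factor; dividing leaves 4b^3 - 33b^2 + 26b + 63.
Then b = 9/4 is a root, so (4b - 9) divides it; the quotient is b^2 - 6b - 7.
The remaining quadratic factors as (b - 7)(b + 1).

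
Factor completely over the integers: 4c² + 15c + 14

(4c + 7)(c + 2)

Need a pair with product 4·14 = 56 and sum 15: that's 7 and 8.
Split the middle term: 4c² + 7c + 8c + 14 = c(4c + 7) + 2(4c + 7).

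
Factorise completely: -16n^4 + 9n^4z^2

Pull out the common factor n^4, leaving 9z^2 - 16.
Recognize a difference of squares with the parts 3z and 4.

n^4(3z + 4)(3z - 4)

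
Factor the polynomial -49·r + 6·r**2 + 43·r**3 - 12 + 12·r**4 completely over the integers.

By the rational root theorem, r = -4/3 is a root, so (3·r + 4) divides it; the quotient is 4·r**3 + 9·r**2 - 10·r - 3.
Next, r = -3 is a root, so (r + 3) is a factor; dividing leaves 4·r**2 - 3·r - 1.
The remaining quadratic factors as (r - 1)(4·r + 1).

(3·r + 4)·(4·r + 1)·(r + 3)·(r - 1)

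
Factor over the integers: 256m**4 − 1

(4m + 1)(4m − 1)(16m**2 + 1)

Write as (16m**2)² − (1)², then factor 16m**2 − 1 once more.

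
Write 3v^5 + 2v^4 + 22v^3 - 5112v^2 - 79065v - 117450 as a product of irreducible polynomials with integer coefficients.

(3v + 5)(v + 9)(v - 15)(v^2 + 5v + 174)

By the rational root theorem, v = -5/3 is a root, so (3v + 5) is a factor; dividing leaves v^4 - v^3 + 9v^2 - 1719v - 23490.
Continuing, v = -9 is a root, giving the factor (v + 9) and quotient v^3 - 10v^2 + 99v - 2610.
Next, v = 15 is a root, giving the factor (v - 15) and quotient v^2 + 5v + 174.
The quadratic v^2 + 5v + 174 has discriminant -671 < 0 and is irreducible over ℤ.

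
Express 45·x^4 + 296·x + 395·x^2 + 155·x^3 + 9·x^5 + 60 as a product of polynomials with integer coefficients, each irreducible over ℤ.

Trying the rational-root candidates, x = −1/3 is a root, so (3·x + 1) divides it; the quotient is 3·x^4 + 14·x^3 + 47·x^2 + 116·x + 60.
Then x = −3 is a root, so (x + 3) divides it; the quotient is 3·x^3 + 5·x^2 + 32·x + 20.
Continuing, x = −2/3 is a root, giving the factor (3·x + 2) and quotient x^2 + x + 10.
The quadratic x^2 + x + 10 has discriminant −39 < 0 and is irreducible over ℤ.

(3·x + 1)·(3·x + 2)·(x + 3)·(x^2 + x + 10)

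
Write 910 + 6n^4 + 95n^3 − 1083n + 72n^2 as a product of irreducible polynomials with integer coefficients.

By the rational root theorem, n = 13/6 is a root, so (6n − 13) is a factor; dividing leaves n^3 + 18n^2 + 51n − 70.
Next, n = 1 is a root, giving the factor (n − 1) and quotient n^2 + 19n + 70.
The remaining quadratic factors as (n + 14)(n + 5).

(6n − 13)(n + 14)(n + 5)(n − 1)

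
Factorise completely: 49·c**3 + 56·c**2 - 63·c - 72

(7·c + 8)·(7·c**2 - 9)

Group as (49·c**3 - 63·c) + (56·c**2 - 72) = 7·c·(7·c**2 - 9) + 8·(7·c**2 - 9).
Both groups share the factor (7·c**2 - 9).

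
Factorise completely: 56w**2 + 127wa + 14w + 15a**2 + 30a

Group: 7w(8w + a + 2) + 15a(8w + a + 2); both groups contain (8w + a + 2).

(7w + 15a)(8w + a + 2)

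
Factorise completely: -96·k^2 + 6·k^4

6·k^2·(k + 4)·(k - 4)

Every term has a factor of 6·k^2. Then k^2 - 16 = (k)² − (4)².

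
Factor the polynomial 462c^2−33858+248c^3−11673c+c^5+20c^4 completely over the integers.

(c+3)(c+9)(c−6)(c^2+14c+209)

Among the possible rational roots, c = −3 is a root, so (c+3) is a factor; dividing leaves c^4+17c^3+197c^2−129c−11286.
Next, c = −9 is a root, so (c+9) is a factor; dividing leaves c^3+8c^2+125c−1254.
Next, c = 6 is a root, giving the factor (c−6) and quotient c^2+14c+209.
The quadratic c^2+14c+209 has discriminant −640 < 0 and is irreducible over ℤ.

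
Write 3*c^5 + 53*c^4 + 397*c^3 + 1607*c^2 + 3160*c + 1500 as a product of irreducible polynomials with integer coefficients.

Trying the rational-root candidates, c = −5 is a root, so (c + 5) is a factor; dividing leaves 3*c^4 + 38*c^3 + 207*c^2 + 572*c + 300.
Next, c = −2/3 is a root, giving the factor (3*c + 2) and quotient c^3 + 12*c^2 + 61*c + 150.
Next, c = −6 is a root, so (c + 6) divides it; the quotient is c^2 + 6*c + 25.
The quadratic c^2 + 6*c + 25 has discriminant −64 < 0 and is irreducible over ℤ.

(3*c + 2)*(c + 5)*(c + 6)*(c^2 + 6*c + 25)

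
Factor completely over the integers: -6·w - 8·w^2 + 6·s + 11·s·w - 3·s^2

-(3·s - 8·w - 6)·(s - w)

Group: -s·(3·s - 8·w - 6) + w·(3·s - 8·w - 6); both groups contain (3·s - 8·w - 6).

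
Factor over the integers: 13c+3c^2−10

Need a pair with product 3·(−10) = −30 and sum 13: that's −2 and 15.
Split the middle term: 3c^2−2c + 15c−10 = c(3c−2) + 5(3c−2).

(3c−2)(c+5)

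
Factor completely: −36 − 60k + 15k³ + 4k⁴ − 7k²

(4k + 3)(k + 2)(k + 3)(k − 2)

Among the possible rational roots, k = −3 is a root, so (k + 3) divides it; the quotient is 4k³ + 3k² − 16k − 12.
Then k = −2 is a root, so (k + 2) is a factor; dividing leaves 4k² − 5k − 6.
The remaining quadratic factors as (4k + 3)(k − 2).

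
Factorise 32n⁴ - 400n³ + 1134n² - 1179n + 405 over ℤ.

Testing divisors of the constant over divisors of the leading coefficient, n = 3/4 is a root, giving the factor (4n - 3) and quotient 8n³ - 94n² + 213n - 135.
Continuing, n = 5/4 is a root, so (4n - 5) divides it; the quotient is 2n² - 21n + 27.
The remaining quadratic factors as (2n - 3)(n - 9).

(2n - 3)(4n - 3)(4n - 5)(n - 9)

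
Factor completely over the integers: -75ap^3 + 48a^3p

3ap(4a + 5p)(4a - 5p)

Factor out 3ap, leaving 16a^2 - 25p^2, which is a difference of two squares.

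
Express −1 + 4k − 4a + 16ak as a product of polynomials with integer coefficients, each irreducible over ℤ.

Group as (16ak − 4a) + (4k − 1) = 4a(4k − 1) + (4k − 1).
Both groups share the factor (4k − 1).

(4a + 1)(4k − 1)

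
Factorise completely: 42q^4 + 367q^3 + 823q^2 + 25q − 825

(6q − 5)(7q + 11)(q + 3)(q + 5)

Among the possible rational roots, q = −5 is a root, giving the factor (q + 5) and quotient 42q^3 + 157q^2 + 38q − 165.
Next, q = −11/7 is a root, so (7q + 11) is a factor; dividing leaves 6q^2 + 13q − 15.
The remaining quadratic factors as (6q − 5)(q + 3).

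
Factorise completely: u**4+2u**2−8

(u**2+4)(u**2−2)

Substitute w = u**2 to get a quadratic in w, then factor.
u**2+4 is irreducible over ℤ (sum of squares).
u**2−2 is irreducible over ℤ (2 is not a perfect square).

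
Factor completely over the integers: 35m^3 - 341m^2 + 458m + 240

Trying the rational-root candidates, m = 15/7 is a root, giving the factor (7m - 15) and quotient 5m^2 - 38m - 16.
The remaining quadratic factors as (m - 8)(5m + 2).

(5m + 2)(7m - 15)(m - 8)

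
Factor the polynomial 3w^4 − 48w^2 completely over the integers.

Factor out 3w^2, leaving w^2 − 16, which is a difference of two squares.

3w^2(w + 4)(w − 4)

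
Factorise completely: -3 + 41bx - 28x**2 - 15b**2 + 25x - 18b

-(3b - 4x + 3)(5b - 7x + 1)

Group: -3b(5b - 7x + 1) + (4x - 3)(5b - 7x + 1); both groups contain (5b - 7x + 1).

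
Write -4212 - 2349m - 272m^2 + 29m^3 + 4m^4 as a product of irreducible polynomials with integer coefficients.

(4m + 13)(m + 4)(m + 9)(m - 9)

Trying the rational-root candidates, m = -9 is a root, so (m + 9) is a factor; dividing leaves 4m^3 - 7m^2 - 209m - 468.
Next, m = -4 is a root, so (m + 4) is a factor; dividing leaves 4m^2 - 23m - 117.
The remaining quadratic factors as (m - 9)(4m + 13).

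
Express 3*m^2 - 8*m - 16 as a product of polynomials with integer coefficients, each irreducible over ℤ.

Need a pair with product 3·(-16) = -48 and sum -8: that's -12 and 4.
Split the middle term: 3*m^2 - 12*m + 4*m - 16 = 3*m*(m - 4) + 4*(m - 4).

(3*m + 4)*(m - 4)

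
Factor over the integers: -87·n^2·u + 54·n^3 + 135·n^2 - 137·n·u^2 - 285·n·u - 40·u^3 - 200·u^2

Group: 9·n·(6·n^2 - 13·n·u + 15·n - 8·u^2 - 40·u) + 5·u·(6·n^2 - 13·n·u + 15·n - 8·u^2 - 40·u); both groups contain (6·n^2 - 13·n·u + 15·n - 8·u^2 - 40·u), so (9·n + 5·u) is a factor with cofactor 6·n^2 - 13·n·u + 15·n - 8·u^2 - 40·u.
The cofactor groups again: 6·n^2 - 13·n·u + 15·n - 8·u^2 - 40·u = 2·n·(3·n - 8·u) + (u + 5)·(3·n - 8·u); both groups contain (3·n - 8·u), giving (2·n + u + 5)·(3·n - 8·u).

(2·n + u + 5)·(3·n - 8·u)·(9·n + 5·u)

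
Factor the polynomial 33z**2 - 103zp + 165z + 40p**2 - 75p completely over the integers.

Group: 3z(11z - 5p) + (-8p + 15)(11z - 5p); both groups contain (11z - 5p).

(11z - 5p)(3z - 8p + 15)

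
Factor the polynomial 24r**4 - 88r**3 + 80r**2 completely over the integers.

8r**2(3r - 5)(r - 2)

Pull out the common factor 8r**2, then factor the remaining trinomial.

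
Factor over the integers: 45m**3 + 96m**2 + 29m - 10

(3m + 2)(3m + 5)(5m - 1)

Trying the rational-root candidates, m = 1/5 is a root, so (5m - 1) divides it; the quotient is 9m**2 + 21m + 10.
The remaining quadratic factors as (3m + 5)(3m + 2).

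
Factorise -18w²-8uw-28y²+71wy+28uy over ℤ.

-(2w-7y)(4u+9w-4y)

Group: -4u(2w-7y) + (-9w+4y)(2w-7y); both groups contain (2w-7y).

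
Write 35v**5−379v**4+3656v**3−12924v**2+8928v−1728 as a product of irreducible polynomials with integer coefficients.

Testing divisors of the constant over divisors of the leading coefficient, v = 3/7 is a root, so (7v−3) is a factor; dividing leaves 5v**4−52v**3+500v**2−1632v+576.
Then v = 4 is a root, so (v−4) is a factor; dividing leaves 5v**3−32v**2+372v−144.
Next, v = 2/5 is a root, giving the factor (5v−2) and quotient v**2−6v+72.
The quadratic v**2−6v+72 has discriminant −252 < 0 and is irreducible over ℤ.

(5v−2)(7v−3)(v−4)(v**2−6v+72)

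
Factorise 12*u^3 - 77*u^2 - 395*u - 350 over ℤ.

Among the possible rational roots, u = -7/3 is a root, giving the factor (3*u + 7) and quotient 4*u^2 - 35*u - 50.
The remaining quadratic factors as (u - 10)(4*u + 5).

(3*u + 7)*(4*u + 5)*(u - 10)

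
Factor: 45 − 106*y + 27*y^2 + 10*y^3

Among the possible rational roots, y = 9/5 is a root, so (5*y − 9) is a factor; dividing leaves 2*y^2 + 9*y − 5.
The remaining quadratic factors as (2*y − 1)(y + 5).

(2*y − 1)*(5*y − 9)*(y + 5)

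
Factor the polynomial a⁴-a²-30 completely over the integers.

Substitute u = a² to get a quadratic in u, then factor.
a²+5 is irreducible over ℤ (always positive, so no real roots).
a²-6 is irreducible over ℤ (6 is not a perfect square).

(a²+5)(a²-6)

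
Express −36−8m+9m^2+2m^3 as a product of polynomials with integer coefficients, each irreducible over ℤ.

Testing divisors of the constant over divisors of the leading coefficient, m = 2 is a root, so (m−2) is a factor; dividing leaves 2m^2+13m+18.
The remaining quadratic factors as (m+2)(2m+9).

(2m+9)(m+2)(m−2)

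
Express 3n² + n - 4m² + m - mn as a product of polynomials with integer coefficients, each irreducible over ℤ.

Group: -m(4m - 3n - 1) - n(4m - 3n - 1); both groups contain (4m - 3n - 1).

-(4m - 3n - 1)(m + n)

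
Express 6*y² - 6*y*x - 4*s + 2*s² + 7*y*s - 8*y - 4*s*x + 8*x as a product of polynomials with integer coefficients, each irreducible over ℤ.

Group: 3*y*(2*y + s - 2*x) + (2*s - 4)*(2*y + s - 2*x); both groups contain (2*y + s - 2*x).

(3*y + 2*s - 4)*(2*y + s - 2*x)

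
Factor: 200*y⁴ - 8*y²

8*y²*(5*y + 1)*(5*y - 1)

Factor out 8*y², leaving 25*y² - 1, which is a difference of two squares.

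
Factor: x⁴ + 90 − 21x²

Substitute u = x² to get a quadratic in u, then factor.
x² − 6 is irreducible over ℤ (6 is not a perfect square).
x² − 15 is irreducible over ℤ (15 is not a perfect square).

(x² − 15)(x² − 6)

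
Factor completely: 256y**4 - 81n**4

(4y - 3n)(4y + 3n)(16y**2 + 9n**2)

(4y)⁴ − (3n)⁴ = ((4y)² − (3n)²)((4y)² + (3n)²); the first factor splits again, the second (16y**2 + 9n**2) is irreducible.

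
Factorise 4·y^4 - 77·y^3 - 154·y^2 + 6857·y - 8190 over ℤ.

(4·y - 5)·(y + 9)·(y - 13)·(y - 14)

By the rational root theorem, y = -9 is a root, so (y + 9) divides it; the quotient is 4·y^3 - 113·y^2 + 863·y - 910.
Continuing, y = 14 is a root, giving the factor (y - 14) and quotient 4·y^2 - 57·y + 65.
The remaining quadratic factors as (4·y - 5)(y - 13).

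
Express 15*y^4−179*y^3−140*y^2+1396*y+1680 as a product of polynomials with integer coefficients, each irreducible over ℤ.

(3*y−10)*(5*y+7)*(y+2)*(y−12)

Testing divisors of the constant over divisors of the leading coefficient, y = −2 is a root, giving the factor (y+2) and quotient 15*y^3−209*y^2+278*y+840.
Next, y = −7/5 is a root, so (5*y+7) is a factor; dividing leaves 3*y^2−46*y+120.
The remaining quadratic factors as (y−12)(3*y−10).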